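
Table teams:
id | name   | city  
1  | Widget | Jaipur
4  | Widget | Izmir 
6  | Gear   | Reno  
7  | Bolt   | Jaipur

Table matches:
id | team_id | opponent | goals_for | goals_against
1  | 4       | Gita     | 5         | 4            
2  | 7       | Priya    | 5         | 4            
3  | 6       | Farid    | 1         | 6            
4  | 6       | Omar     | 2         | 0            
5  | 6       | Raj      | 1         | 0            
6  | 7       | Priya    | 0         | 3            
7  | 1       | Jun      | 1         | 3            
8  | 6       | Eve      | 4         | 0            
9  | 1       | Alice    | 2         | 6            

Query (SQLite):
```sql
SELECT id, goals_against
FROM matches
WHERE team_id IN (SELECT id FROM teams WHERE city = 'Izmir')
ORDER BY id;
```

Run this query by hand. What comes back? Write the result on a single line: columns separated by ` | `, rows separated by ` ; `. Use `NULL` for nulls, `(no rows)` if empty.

1 | 4

Inner query: teams.id where city = 'Izmir'.
Outer: keep matches rows whose team_id is in that set.
Inner query → {4}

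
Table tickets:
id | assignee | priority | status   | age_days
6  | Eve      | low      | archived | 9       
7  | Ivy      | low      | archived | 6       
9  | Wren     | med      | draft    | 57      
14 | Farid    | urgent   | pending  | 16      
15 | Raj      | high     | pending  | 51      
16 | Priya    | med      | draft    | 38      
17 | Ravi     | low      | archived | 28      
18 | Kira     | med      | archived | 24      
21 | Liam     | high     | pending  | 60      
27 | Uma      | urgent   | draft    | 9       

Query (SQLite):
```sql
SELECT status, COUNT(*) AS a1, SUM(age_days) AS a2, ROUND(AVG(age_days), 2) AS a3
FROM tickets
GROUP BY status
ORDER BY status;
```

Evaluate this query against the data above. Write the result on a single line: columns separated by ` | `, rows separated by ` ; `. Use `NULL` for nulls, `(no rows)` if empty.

archived | 4 | 67 | 16.75 ; draft | 3 | 104 | 34.67 ; pending | 3 | 127 | 42.33

Group tickets by status.
Per group compute: COUNT(*), SUM(age_days), ROUND(AVG(age_days), 2).
  archived: ids {6, 7, 17, 18} → COUNT(*)=4, SUM(age_days)=67, ROUND(AVG(age_days), 2)=16.75
  draft: ids {9, 16, 27} → COUNT(*)=3, SUM(age_days)=104, ROUND(AVG(age_days), 2)=34.67
  pending: ids {14, 15, 21} → COUNT(*)=3, SUM(age_days)=127, ROUND(AVG(age_days), 2)=42.33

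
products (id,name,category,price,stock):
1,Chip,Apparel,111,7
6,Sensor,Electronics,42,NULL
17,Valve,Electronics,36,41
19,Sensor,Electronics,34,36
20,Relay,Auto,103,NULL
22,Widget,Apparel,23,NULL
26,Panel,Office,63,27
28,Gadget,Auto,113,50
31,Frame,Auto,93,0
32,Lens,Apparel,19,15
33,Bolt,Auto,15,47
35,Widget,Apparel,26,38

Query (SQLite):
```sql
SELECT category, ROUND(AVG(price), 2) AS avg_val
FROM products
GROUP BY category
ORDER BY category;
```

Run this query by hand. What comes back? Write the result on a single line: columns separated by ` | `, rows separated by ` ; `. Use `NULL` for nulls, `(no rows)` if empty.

Partition products by category; compute ROUND(AVG(price), 2) within each group.
  Apparel: ids {1, 22, 32, 35} → ROUND(AVG(price), 2)=44.75
  Auto: ids {20, 28, 31, 33} → ROUND(AVG(price), 2)=81
  Electronics: ids {6, 17, 19} → ROUND(AVG(price), 2)=37.33
  Office: ids {26} → ROUND(AVG(price), 2)=63

Apparel | 44.75 ; Auto | 81 ; Electronics | 37.33 ; Office | 63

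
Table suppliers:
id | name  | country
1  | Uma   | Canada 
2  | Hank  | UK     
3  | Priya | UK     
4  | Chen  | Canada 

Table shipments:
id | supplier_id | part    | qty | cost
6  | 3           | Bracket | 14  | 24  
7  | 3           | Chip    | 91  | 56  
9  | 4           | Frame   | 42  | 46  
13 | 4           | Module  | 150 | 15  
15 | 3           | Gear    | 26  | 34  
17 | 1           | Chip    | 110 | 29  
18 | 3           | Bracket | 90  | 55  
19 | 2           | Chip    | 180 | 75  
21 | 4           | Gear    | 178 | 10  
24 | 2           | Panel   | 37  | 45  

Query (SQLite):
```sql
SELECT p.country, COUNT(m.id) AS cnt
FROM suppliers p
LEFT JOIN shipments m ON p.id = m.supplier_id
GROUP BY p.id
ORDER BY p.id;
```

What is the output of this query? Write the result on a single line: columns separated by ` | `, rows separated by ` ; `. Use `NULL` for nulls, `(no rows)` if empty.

Canada | 1 ; UK | 2 ; UK | 4 ; Canada | 3

LEFT JOIN keeps every suppliers row; unmatched ones get NULL for shipments columns.
Group by suppliers.id and compute COUNT(m.id). COUNT(col) of an all-NULL group is 0.
  1: ids {17} → COUNT(m.id)=1
  2: ids {19, 24} → COUNT(m.id)=2
  3: ids {6, 7, 15, 18} → COUNT(m.id)=4
  4: ids {9, 13, 21} → COUNT(m.id)=3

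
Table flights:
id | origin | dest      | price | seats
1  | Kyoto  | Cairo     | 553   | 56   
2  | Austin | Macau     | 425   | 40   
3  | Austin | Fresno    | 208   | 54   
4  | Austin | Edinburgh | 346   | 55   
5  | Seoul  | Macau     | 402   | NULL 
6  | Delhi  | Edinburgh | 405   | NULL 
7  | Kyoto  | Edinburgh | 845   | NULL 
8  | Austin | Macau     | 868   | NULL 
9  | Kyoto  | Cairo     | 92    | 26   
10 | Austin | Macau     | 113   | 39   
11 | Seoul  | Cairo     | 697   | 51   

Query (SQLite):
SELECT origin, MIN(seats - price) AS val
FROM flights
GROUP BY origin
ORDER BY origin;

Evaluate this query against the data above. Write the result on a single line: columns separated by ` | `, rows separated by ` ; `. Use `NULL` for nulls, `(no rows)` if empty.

Austin | -385 ; Delhi | NULL ; Kyoto | -497 ; Seoul | -646

For each row compute seats - price.
Group by origin; take MIN of the expression per group.
  Austin: ids {2, 3, 4, 8, 10} → MIN(seats - price)=-385
  Delhi: ids {6} → MIN(seats - price)=NULL
  Kyoto: ids {1, 7, 9} → MIN(seats - price)=-497
  Seoul: ids {5, 11} → MIN(seats - price)=-646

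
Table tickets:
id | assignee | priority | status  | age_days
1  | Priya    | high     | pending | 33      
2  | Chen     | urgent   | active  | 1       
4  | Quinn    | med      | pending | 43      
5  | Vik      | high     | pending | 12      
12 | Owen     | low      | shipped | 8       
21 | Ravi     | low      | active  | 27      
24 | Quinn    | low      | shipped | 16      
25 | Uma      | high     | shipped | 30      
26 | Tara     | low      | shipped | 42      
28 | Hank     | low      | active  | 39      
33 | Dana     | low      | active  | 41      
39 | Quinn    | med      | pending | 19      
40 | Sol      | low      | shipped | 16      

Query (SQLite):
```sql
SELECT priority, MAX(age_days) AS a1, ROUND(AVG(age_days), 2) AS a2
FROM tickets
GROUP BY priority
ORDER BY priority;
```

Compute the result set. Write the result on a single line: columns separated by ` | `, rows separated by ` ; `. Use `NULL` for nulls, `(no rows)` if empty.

high | 33 | 25 ; low | 42 | 27 ; med | 43 | 31 ; urgent | 1 | 1

Group tickets by priority.
Per group compute: MAX(age_days), ROUND(AVG(age_days), 2).
  high: ids {1, 5, 25} → MAX(age_days)=33, ROUND(AVG(age_days), 2)=25
  low: ids {12, 21, 24, 26, 28, 33, 40} → MAX(age_days)=42, ROUND(AVG(age_days), 2)=27
  med: ids {4, 39} → MAX(age_days)=43, ROUND(AVG(age_days), 2)=31
  urgent: ids {2} → MAX(age_days)=1, ROUND(AVG(age_days), 2)=1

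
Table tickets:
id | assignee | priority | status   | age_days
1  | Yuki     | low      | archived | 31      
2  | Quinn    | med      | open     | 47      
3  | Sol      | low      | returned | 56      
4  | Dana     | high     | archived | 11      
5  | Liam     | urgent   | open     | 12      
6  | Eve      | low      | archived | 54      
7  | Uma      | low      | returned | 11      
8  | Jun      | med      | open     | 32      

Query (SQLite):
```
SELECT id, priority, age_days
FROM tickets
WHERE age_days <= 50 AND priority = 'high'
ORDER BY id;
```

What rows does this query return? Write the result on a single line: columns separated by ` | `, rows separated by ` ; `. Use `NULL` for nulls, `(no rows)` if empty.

4 | high | 11

age_days <= 50: ids {1, 2, 4, 5, 7, 8}
priority = 'high': ids {4}
Combine with AND.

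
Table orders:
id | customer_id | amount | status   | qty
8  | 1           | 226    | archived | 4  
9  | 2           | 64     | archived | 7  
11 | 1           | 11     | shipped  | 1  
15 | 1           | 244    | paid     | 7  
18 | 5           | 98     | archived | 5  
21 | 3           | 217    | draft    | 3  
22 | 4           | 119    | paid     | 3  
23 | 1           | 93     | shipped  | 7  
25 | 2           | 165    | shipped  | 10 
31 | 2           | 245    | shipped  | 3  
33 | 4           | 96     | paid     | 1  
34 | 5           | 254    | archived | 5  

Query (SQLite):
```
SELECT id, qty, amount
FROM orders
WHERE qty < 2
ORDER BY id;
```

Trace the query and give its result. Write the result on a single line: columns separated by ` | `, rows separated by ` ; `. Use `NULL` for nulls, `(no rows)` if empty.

11 | 1 | 11 ; 33 | 1 | 96

qty < 2: ids {11, 33}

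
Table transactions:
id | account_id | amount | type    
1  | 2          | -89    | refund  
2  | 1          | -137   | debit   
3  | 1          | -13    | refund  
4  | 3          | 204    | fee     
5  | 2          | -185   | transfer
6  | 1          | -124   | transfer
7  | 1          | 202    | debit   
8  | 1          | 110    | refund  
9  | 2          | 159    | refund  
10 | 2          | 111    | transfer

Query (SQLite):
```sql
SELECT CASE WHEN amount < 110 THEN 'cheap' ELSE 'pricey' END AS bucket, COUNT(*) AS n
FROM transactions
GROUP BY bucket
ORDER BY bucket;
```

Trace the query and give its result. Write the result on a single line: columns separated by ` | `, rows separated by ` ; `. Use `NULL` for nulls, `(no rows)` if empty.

Bucket rows by amount < 110 → 'cheap' else 'pricey'; count each bucket.

cheap | 5 ; pricey | 5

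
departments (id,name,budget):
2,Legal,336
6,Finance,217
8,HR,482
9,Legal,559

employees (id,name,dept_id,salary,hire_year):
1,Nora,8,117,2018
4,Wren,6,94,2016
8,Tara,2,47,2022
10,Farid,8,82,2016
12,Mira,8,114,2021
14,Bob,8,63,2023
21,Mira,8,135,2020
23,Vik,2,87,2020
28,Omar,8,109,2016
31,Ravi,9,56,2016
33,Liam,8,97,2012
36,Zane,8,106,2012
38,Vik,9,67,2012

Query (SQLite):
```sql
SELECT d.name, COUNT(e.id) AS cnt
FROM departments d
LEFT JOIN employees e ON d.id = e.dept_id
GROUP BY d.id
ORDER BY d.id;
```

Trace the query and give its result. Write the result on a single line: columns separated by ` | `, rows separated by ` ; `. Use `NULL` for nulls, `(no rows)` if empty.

Legal | 2 ; Finance | 1 ; HR | 8 ; Legal | 2

LEFT JOIN keeps every departments row; unmatched ones get NULL for employees columns.
Group by departments.id and compute COUNT(e.id). COUNT(col) of an all-NULL group is 0.
  2: ids {8, 23} → COUNT(e.id)=2
  6: ids {4} → COUNT(e.id)=1
  8: ids {1, 10, 12, 14, 21, 28, 33, 36} → COUNT(e.id)=8
  9: ids {31, 38} → COUNT(e.id)=2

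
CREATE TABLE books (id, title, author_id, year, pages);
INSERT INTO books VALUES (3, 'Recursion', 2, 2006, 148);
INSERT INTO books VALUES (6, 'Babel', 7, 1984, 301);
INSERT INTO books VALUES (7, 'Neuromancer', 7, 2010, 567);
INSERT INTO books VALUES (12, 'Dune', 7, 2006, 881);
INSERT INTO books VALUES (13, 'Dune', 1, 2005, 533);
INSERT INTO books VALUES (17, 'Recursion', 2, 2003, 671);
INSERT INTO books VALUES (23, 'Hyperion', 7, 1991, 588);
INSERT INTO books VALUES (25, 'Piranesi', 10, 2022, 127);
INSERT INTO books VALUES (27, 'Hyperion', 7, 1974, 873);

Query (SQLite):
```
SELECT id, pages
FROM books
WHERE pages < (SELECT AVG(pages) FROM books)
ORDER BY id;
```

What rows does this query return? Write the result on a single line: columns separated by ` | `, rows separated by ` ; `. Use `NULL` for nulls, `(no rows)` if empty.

3 | 148 ; 6 | 301 ; 25 | 127

Scalar subquery: AVG(pages) over all books rows = 521.0.
Keep rows where pages < that value.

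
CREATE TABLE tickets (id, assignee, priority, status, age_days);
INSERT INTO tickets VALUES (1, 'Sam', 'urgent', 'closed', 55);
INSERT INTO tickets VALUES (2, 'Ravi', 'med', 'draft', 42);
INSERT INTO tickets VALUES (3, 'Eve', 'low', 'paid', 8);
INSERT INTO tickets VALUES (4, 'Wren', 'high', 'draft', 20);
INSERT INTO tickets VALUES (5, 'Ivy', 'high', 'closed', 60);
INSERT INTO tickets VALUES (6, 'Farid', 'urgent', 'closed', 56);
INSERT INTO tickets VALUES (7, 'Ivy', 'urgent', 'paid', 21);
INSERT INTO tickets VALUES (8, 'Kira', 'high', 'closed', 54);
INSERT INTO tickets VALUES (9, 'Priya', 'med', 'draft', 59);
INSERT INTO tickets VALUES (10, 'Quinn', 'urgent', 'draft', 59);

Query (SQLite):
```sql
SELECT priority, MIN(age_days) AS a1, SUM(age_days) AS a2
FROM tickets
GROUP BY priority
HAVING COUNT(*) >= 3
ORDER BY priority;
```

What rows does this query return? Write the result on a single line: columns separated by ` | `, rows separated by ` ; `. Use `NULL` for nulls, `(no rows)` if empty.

Group tickets by priority.
Per group compute: MIN(age_days), SUM(age_days).
HAVING: drop groups with fewer than 3 rows.
  high: ids {4, 5, 8} → MIN(age_days)=20, SUM(age_days)=134
  low: ids {3} → MIN(age_days)=8, SUM(age_days)=8
  med: ids {2, 9} → MIN(age_days)=42, SUM(age_days)=101
  urgent: ids {1, 6, 7, 10} → MIN(age_days)=21, SUM(age_days)=191

high | 20 | 134 ; urgent | 21 | 191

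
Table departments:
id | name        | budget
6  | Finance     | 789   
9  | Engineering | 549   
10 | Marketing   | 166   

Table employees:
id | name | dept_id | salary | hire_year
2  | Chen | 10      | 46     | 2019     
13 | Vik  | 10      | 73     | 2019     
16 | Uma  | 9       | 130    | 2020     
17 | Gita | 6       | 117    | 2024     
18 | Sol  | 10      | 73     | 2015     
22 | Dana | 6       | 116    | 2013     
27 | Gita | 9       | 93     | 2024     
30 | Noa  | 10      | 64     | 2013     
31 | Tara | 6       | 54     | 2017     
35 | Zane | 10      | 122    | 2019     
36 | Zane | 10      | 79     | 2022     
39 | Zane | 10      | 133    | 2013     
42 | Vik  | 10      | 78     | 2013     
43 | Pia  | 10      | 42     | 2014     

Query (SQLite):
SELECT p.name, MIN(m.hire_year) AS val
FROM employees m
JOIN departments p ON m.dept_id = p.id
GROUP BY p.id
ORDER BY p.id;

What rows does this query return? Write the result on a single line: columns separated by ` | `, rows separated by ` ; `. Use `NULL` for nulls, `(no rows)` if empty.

Join each employees row to its departments via dept_id.
Group joined rows by departments.id; compute MIN(m.hire_year) per group.
  6: ids {17, 22, 31} → MIN(m.hire_year)=2013
  9: ids {16, 27} → MIN(m.hire_year)=2020
  10: ids {2, 13, 18, 30, 35, 36, 39, 42, 43} → MIN(m.hire_year)=2013

Finance | 2013 ; Engineering | 2020 ; Marketing | 2013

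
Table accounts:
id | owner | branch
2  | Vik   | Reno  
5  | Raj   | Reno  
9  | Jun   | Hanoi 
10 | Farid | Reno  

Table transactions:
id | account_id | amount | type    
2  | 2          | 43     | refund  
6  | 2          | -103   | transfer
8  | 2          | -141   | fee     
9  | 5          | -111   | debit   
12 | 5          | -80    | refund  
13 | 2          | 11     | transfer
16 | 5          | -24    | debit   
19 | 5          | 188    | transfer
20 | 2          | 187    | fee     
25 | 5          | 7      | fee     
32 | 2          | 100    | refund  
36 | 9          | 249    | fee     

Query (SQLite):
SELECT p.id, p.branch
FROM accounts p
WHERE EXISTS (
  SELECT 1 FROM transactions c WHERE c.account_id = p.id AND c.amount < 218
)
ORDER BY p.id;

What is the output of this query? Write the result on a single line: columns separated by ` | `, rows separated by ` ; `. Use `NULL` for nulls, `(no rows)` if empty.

For each accounts row, check whether any transactions with matching account_id has amount < 218.
Keep rows where that is true.

2 | Reno ; 5 | Reno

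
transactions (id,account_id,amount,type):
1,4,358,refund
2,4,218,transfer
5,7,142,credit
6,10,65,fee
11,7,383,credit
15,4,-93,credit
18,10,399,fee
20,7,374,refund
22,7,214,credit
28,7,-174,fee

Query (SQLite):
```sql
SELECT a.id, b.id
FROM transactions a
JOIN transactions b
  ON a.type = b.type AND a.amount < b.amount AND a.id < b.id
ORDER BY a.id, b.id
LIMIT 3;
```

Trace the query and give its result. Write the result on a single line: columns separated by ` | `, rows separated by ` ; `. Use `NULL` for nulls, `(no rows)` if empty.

Pairs (a,b) with same type, a.amount < b.amount, a.id < b.id.
type groups: credit:{5,11,15,22} fee:{6,18,28} refund:{1,20} transfer:{2}
Ordered by (a.id, b.id); first 3.

1 | 20 ; 5 | 11 ; 5 | 22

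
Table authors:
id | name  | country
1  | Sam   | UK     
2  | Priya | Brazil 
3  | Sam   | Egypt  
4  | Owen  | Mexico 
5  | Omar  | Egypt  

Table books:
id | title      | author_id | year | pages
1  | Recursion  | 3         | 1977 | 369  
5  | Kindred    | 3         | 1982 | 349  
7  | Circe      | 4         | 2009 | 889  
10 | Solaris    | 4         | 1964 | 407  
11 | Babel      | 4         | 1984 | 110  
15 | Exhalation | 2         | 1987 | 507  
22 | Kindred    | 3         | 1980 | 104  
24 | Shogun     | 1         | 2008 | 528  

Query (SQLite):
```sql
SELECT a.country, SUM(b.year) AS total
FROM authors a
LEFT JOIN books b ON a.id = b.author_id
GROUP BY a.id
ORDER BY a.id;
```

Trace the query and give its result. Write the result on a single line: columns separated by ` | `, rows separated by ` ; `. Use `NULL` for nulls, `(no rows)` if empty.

UK | 2008 ; Brazil | 1987 ; Egypt | 5939 ; Mexico | 5957 ; Egypt | NULL

LEFT JOIN keeps every authors row; unmatched ones get NULL for books columns.
Group by authors.id and compute SUM(b.year). SUM over an all-NULL group is NULL.
  1: ids {24} → SUM(b.year)=2008
  2: ids {15} → SUM(b.year)=1987
  3: ids {1, 5, 22} → SUM(b.year)=5939
  4: ids {7, 10, 11} → SUM(b.year)=5957
  5: ids {—} → SUM(b.year)=NULL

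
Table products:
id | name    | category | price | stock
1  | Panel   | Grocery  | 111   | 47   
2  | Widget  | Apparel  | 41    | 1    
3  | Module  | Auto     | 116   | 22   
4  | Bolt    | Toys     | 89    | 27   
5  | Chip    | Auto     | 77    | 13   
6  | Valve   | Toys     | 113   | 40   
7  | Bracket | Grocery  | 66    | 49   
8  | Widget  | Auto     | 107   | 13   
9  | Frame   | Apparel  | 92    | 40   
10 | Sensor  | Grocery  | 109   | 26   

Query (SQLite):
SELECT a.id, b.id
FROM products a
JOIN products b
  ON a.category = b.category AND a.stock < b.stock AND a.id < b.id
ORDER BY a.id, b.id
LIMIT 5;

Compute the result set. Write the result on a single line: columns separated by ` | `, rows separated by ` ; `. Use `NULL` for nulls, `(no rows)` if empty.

1 | 7 ; 2 | 9 ; 4 | 6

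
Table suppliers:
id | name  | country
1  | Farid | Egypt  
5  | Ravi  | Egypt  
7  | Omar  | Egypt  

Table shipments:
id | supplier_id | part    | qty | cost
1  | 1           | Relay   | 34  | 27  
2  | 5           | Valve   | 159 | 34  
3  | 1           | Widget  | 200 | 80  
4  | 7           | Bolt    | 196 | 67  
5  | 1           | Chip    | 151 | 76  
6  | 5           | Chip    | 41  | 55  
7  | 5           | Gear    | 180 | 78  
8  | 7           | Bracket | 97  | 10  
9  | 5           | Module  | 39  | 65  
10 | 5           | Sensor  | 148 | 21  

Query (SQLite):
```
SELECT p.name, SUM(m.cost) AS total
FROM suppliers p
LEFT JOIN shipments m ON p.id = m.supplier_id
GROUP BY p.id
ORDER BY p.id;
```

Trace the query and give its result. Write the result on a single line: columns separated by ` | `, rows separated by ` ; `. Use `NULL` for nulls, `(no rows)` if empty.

LEFT JOIN keeps every suppliers row; unmatched ones get NULL for shipments columns.
Group by suppliers.id and compute SUM(m.cost). SUM over an all-NULL group is NULL.
  1: ids {1, 3, 5} → SUM(m.cost)=183
  5: ids {2, 6, 7, 9, 10} → SUM(m.cost)=253
  7: ids {4, 8} → SUM(m.cost)=77

Farid | 183 ; Ravi | 253 ; Omar | 77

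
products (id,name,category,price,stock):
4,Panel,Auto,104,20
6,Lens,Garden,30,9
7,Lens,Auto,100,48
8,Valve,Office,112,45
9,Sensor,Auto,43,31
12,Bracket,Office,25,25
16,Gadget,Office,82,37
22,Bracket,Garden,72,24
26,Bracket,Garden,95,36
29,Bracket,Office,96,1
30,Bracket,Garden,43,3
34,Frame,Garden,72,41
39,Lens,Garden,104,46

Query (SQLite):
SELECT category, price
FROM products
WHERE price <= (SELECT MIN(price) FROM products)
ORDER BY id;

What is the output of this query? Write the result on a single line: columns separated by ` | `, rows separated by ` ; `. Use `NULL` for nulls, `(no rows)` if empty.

Scalar subquery: MIN(price) over all products rows = 25.
Keep rows where price <= that value.

Office | 25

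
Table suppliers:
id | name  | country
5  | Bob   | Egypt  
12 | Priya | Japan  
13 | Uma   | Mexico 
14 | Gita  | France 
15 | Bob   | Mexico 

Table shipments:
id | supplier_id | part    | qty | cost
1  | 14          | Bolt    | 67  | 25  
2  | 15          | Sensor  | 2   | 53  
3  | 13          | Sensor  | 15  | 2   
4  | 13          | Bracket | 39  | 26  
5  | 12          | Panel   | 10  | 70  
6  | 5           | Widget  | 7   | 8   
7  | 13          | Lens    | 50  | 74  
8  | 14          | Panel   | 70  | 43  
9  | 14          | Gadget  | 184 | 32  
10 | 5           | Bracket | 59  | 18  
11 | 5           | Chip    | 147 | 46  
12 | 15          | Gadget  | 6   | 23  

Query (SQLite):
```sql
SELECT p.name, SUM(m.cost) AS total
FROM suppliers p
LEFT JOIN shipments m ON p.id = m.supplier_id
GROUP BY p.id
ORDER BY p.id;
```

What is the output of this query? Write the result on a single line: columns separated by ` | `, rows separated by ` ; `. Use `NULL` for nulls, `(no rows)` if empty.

Bob | 72 ; Priya | 70 ; Uma | 102 ; Gita | 100 ; Bob | 76

LEFT JOIN keeps every suppliers row; unmatched ones get NULL for shipments columns.
Group by suppliers.id and compute SUM(m.cost). SUM over an all-NULL group is NULL.
  5: ids {6, 10, 11} → SUM(m.cost)=72
  12: ids {5} → SUM(m.cost)=70
  13: ids {3, 4, 7} → SUM(m.cost)=102
  14: ids {1, 8, 9} → SUM(m.cost)=100
  15: ids {2, 12} → SUM(m.cost)=76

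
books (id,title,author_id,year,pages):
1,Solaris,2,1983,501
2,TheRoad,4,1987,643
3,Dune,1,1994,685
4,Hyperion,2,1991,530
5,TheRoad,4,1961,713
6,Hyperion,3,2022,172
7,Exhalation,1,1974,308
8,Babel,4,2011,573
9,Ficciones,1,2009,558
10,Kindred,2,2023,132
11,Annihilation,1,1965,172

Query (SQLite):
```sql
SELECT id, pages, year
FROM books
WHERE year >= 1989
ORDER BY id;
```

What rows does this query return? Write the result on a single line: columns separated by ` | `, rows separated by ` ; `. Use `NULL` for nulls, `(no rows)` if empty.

year >= 1989: ids {3, 4, 6, 8, 9, 10}

3 | 685 | 1994 ; 4 | 530 | 1991 ; 6 | 172 | 2022 ; 8 | 573 | 2011 ; 9 | 558 | 2009 ; 10 | 132 | 2023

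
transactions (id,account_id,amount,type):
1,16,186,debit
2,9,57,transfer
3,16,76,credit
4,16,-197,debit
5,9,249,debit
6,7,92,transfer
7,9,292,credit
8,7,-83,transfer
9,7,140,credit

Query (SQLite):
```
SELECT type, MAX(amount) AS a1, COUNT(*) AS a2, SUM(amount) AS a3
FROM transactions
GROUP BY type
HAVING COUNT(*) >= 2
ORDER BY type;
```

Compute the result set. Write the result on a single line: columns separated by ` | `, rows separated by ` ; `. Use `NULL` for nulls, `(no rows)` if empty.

Group transactions by type.
Per group compute: MAX(amount), COUNT(*), SUM(amount).
HAVING: drop groups with fewer than 2 rows.
  credit: ids {3, 7, 9} → MAX(amount)=292, COUNT(*)=3, SUM(amount)=508
  debit: ids {1, 4, 5} → MAX(amount)=249, COUNT(*)=3, SUM(amount)=238
  transfer: ids {2, 6, 8} → MAX(amount)=92, COUNT(*)=3, SUM(amount)=66

credit | 292 | 3 | 508 ; debit | 249 | 3 | 238 ; transfer | 92 | 3 | 66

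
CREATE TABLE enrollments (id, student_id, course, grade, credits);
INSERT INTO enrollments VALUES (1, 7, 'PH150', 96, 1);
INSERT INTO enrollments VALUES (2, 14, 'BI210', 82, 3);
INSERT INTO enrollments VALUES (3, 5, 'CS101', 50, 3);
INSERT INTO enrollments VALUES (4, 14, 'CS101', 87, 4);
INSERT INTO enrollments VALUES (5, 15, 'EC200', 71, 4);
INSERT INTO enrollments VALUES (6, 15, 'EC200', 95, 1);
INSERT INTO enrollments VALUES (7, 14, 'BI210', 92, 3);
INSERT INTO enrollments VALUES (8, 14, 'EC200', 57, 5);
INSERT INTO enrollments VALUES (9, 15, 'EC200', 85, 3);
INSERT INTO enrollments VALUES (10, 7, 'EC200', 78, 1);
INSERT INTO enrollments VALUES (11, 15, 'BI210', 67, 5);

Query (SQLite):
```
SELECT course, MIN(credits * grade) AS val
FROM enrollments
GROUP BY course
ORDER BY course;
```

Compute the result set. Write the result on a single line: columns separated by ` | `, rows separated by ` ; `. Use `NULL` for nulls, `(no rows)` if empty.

BI210 | 246 ; CS101 | 150 ; EC200 | 78 ; PH150 | 96

For each row compute credits * grade.
Group by course; take MIN of the expression per group.
  BI210: ids {2, 7, 11} → MIN(credits * grade)=246
  CS101: ids {3, 4} → MIN(credits * grade)=150
  EC200: ids {5, 6, 8, 9, 10} → MIN(credits * grade)=78
  PH150: ids {1} → MIN(credits * grade)=96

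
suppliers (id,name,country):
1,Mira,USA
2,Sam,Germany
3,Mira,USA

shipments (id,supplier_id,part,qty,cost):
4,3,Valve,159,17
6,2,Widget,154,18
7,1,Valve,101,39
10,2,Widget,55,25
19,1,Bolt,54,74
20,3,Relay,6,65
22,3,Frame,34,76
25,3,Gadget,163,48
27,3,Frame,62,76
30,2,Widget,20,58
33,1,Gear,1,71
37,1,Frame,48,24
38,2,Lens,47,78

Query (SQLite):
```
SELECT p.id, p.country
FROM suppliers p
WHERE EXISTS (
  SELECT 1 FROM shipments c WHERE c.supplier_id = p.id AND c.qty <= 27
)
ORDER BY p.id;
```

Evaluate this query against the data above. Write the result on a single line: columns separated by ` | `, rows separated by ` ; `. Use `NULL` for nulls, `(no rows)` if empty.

1 | USA ; 2 | Germany ; 3 | USA

For each suppliers row, check whether any shipments with matching supplier_id has qty <= 27.
Keep rows where that is true.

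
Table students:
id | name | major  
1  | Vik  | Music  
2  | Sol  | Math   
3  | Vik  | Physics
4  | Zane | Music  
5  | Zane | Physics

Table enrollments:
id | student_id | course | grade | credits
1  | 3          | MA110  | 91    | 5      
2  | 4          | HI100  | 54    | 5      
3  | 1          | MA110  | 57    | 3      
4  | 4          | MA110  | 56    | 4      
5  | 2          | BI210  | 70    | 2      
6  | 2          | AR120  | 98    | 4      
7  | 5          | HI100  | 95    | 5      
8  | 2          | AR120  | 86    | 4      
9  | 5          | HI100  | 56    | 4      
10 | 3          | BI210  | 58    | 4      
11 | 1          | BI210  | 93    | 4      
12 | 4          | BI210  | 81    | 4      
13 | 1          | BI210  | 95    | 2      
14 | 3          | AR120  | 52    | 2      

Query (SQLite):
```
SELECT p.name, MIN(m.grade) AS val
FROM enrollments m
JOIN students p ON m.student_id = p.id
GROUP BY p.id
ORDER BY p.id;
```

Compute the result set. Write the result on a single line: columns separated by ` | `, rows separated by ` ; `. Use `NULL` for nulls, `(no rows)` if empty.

Vik | 57 ; Sol | 70 ; Vik | 52 ; Zane | 54 ; Zane | 56

Join each enrollments row to its students via student_id.
Group joined rows by students.id; compute MIN(m.grade) per group.
  1: ids {3, 11, 13} → MIN(m.grade)=57
  2: ids {5, 6, 8} → MIN(m.grade)=70
  3: ids {1, 10, 14} → MIN(m.grade)=52
  4: ids {2, 4, 12} → MIN(m.grade)=54
  5: ids {7, 9} → MIN(m.grade)=56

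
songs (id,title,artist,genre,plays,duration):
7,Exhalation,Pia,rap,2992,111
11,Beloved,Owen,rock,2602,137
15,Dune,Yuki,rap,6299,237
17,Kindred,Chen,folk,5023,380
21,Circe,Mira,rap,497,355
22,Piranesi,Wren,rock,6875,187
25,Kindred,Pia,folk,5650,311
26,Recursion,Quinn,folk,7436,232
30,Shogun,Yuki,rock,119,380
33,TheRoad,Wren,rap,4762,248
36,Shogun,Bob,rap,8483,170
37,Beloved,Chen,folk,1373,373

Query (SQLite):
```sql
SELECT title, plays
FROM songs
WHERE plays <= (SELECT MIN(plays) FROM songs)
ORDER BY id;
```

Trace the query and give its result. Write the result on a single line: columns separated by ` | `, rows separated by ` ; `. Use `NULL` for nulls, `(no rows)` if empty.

Shogun | 119

Scalar subquery: MIN(plays) over all songs rows = 119.
Keep rows where plays <= that value.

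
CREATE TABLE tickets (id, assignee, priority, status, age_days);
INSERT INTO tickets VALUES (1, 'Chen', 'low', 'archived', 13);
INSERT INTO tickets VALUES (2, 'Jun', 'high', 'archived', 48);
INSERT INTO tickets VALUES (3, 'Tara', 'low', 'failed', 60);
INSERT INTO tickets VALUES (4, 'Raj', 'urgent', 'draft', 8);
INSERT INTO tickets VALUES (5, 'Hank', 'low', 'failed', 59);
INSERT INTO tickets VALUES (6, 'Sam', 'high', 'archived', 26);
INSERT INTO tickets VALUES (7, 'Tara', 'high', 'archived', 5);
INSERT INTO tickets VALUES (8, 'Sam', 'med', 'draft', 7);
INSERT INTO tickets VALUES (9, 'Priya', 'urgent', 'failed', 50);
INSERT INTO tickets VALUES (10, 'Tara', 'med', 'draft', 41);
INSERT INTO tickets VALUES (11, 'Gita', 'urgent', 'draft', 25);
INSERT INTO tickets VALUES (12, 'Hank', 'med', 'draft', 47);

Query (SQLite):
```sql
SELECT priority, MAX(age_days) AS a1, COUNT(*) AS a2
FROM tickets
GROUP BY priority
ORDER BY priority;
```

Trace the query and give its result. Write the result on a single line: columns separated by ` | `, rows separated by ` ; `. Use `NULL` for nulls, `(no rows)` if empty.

Group tickets by priority.
Per group compute: MAX(age_days), COUNT(*).
  high: ids {2, 6, 7} → MAX(age_days)=48, COUNT(*)=3
  low: ids {1, 3, 5} → MAX(age_days)=60, COUNT(*)=3
  med: ids {8, 10, 12} → MAX(age_days)=47, COUNT(*)=3
  urgent: ids {4, 9, 11} → MAX(age_days)=50, COUNT(*)=3

high | 48 | 3 ; low | 60 | 3 ; med | 47 | 3 ; urgent | 50 | 3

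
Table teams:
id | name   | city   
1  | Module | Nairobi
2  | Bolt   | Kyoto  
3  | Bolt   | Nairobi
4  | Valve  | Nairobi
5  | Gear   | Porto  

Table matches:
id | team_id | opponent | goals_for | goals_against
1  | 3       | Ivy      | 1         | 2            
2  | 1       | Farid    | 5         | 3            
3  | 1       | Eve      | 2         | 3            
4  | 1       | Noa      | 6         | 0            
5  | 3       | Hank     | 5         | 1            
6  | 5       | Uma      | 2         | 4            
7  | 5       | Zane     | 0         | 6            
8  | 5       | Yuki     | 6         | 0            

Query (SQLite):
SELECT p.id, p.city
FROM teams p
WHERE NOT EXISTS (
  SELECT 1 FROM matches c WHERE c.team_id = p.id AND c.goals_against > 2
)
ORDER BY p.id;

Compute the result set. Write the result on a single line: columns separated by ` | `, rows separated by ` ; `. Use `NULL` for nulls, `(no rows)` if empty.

For each teams row, check whether any matches with matching team_id has goals_against > 2.
Keep rows where that is false.

2 | Kyoto ; 3 | Nairobi ; 4 | Nairobi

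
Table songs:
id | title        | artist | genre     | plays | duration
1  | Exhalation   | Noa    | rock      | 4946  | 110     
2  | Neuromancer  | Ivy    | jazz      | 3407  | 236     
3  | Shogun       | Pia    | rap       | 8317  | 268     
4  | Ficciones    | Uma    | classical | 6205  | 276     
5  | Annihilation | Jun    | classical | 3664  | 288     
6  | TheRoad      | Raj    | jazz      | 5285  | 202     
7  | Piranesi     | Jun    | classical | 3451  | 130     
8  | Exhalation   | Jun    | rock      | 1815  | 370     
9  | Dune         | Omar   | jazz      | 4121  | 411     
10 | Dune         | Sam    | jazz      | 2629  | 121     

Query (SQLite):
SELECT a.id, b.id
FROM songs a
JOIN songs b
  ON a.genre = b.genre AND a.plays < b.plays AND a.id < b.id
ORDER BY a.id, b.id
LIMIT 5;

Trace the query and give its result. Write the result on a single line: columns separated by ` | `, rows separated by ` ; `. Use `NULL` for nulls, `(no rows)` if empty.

2 | 6 ; 2 | 9

Pairs (a,b) with same genre, a.plays < b.plays, a.id < b.id.
genre groups: classical:{4,5,7} jazz:{2,6,9,10} rap:{3} rock:{1,8}
Ordered by (a.id, b.id); first 5.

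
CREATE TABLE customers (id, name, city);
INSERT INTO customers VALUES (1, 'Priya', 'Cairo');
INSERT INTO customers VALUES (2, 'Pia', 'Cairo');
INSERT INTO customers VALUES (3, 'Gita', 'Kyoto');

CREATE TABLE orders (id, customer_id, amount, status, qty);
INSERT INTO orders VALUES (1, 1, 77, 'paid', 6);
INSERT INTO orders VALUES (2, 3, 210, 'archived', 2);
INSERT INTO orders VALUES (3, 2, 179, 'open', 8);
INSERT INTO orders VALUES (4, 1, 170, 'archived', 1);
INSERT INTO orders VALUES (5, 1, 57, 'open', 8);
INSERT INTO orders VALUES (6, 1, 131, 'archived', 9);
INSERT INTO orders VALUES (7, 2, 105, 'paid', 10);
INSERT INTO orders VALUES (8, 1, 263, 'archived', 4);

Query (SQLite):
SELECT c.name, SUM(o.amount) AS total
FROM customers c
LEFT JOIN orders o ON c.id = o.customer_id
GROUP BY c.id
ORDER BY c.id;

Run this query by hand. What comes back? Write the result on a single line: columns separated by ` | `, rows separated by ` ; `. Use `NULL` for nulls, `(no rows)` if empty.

Priya | 698 ; Pia | 284 ; Gita | 210

LEFT JOIN keeps every customers row; unmatched ones get NULL for orders columns.
Group by customers.id and compute SUM(o.amount). SUM over an all-NULL group is NULL.
  1: ids {1, 4, 5, 6, 8} → SUM(o.amount)=698
  2: ids {3, 7} → SUM(o.amount)=284
  3: ids {2} → SUM(o.amount)=210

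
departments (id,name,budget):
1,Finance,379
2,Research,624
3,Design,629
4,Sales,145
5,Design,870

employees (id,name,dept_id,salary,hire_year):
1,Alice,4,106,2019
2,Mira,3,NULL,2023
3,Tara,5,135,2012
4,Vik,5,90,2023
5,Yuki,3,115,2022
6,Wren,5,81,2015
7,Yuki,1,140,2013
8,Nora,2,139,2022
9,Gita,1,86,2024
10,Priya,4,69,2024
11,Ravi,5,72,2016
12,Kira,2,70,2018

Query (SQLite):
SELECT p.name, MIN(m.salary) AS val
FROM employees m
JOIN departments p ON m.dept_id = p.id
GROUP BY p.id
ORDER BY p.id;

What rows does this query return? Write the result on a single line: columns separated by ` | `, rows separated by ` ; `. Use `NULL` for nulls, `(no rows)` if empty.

Finance | 86 ; Research | 70 ; Design | 115 ; Sales | 69 ; Design | 72

Join each employees row to its departments via dept_id.
Group joined rows by departments.id; compute MIN(m.salary) per group.
  1: ids {7, 9} → MIN(m.salary)=86
  2: ids {8, 12} → MIN(m.salary)=70
  3: ids {2, 5} → MIN(m.salary)=115
  4: ids {1, 10} → MIN(m.salary)=69
  5: ids {3, 4, 6, 11} → MIN(m.salary)=72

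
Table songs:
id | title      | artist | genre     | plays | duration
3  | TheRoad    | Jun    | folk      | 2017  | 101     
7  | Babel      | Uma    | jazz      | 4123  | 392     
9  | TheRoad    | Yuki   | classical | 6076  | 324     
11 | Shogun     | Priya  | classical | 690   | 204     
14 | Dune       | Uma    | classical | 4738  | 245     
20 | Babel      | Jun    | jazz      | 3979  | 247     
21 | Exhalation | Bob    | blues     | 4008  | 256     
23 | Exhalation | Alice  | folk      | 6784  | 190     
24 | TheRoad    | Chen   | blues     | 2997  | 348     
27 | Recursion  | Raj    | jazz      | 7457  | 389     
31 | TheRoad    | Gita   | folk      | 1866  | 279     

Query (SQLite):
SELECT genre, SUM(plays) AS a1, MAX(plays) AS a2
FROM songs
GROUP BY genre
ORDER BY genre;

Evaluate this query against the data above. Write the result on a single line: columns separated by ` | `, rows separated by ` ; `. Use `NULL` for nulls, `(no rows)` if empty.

blues | 7005 | 4008 ; classical | 11504 | 6076 ; folk | 10667 | 6784 ; jazz | 15559 | 7457

Group songs by genre.
Per group compute: SUM(plays), MAX(plays).
  blues: ids {21, 24} → SUM(plays)=7005, MAX(plays)=4008
  classical: ids {9, 11, 14} → SUM(plays)=11504, MAX(plays)=6076
  folk: ids {3, 23, 31} → SUM(plays)=10667, MAX(plays)=6784
  jazz: ids {7, 20, 27} → SUM(plays)=15559, MAX(plays)=7457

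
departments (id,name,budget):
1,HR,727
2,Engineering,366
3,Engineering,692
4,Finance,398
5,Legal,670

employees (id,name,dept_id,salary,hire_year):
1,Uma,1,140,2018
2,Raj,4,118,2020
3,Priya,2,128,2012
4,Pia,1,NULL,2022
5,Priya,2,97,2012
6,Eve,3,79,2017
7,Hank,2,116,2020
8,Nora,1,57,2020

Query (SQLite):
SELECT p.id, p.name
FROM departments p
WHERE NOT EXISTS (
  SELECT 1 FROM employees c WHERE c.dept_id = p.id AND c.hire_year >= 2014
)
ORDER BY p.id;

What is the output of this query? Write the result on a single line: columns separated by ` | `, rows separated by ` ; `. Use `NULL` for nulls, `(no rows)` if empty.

5 | Legal

For each departments row, check whether any employees with matching dept_id has hire_year >= 2014.
Keep rows where that is false.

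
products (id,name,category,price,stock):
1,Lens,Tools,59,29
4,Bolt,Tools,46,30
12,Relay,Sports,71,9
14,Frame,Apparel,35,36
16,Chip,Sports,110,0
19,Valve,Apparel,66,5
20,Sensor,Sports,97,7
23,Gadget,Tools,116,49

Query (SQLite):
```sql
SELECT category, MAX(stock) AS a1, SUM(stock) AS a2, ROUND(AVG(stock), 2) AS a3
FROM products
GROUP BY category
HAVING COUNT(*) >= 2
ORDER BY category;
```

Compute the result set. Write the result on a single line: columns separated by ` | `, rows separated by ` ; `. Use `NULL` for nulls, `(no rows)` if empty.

Apparel | 36 | 41 | 20.5 ; Sports | 9 | 16 | 5.33 ; Tools | 49 | 108 | 36

Group products by category.
Per group compute: MAX(stock), SUM(stock), ROUND(AVG(stock), 2).
HAVING: drop groups with fewer than 2 rows.
  Apparel: ids {14, 19} → MAX(stock)=36, SUM(stock)=41, ROUND(AVG(stock), 2)=20.5
  Sports: ids {12, 16, 20} → MAX(stock)=9, SUM(stock)=16, ROUND(AVG(stock), 2)=5.33
  Tools: ids {1, 4, 23} → MAX(stock)=49, SUM(stock)=108, ROUND(AVG(stock), 2)=36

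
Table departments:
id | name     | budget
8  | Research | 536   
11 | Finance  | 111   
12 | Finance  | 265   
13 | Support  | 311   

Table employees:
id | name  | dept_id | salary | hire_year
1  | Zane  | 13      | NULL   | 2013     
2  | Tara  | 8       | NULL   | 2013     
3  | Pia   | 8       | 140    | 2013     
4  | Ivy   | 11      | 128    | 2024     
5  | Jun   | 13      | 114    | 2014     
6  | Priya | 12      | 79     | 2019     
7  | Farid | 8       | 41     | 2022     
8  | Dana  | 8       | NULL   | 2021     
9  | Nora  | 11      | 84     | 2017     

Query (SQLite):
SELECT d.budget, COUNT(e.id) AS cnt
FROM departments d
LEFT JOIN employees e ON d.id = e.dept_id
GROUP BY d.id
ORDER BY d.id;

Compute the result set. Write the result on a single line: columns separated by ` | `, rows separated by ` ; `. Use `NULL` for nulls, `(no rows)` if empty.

LEFT JOIN keeps every departments row; unmatched ones get NULL for employees columns.
Group by departments.id and compute COUNT(e.id). COUNT(col) of an all-NULL group is 0.
  8: ids {2, 3, 7, 8} → COUNT(e.id)=4
  11: ids {4, 9} → COUNT(e.id)=2
  12: ids {6} → COUNT(e.id)=1
  13: ids {1, 5} → COUNT(e.id)=2

536 | 4 ; 111 | 2 ; 265 | 1 ; 311 | 2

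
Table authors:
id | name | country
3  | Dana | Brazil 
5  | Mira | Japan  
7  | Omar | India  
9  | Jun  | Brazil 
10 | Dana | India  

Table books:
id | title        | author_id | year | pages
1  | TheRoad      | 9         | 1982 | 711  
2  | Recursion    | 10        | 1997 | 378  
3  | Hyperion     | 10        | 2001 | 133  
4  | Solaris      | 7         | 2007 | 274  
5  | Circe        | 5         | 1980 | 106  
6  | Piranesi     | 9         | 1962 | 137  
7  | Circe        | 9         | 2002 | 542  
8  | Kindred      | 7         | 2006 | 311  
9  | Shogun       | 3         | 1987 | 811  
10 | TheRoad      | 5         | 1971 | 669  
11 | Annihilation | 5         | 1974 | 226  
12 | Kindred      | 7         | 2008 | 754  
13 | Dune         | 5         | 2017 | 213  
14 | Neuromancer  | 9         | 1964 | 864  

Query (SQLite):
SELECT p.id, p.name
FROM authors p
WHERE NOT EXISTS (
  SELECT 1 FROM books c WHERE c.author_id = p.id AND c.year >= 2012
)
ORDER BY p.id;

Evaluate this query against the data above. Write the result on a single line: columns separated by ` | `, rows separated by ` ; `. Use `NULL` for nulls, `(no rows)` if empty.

For each authors row, check whether any books with matching author_id has year >= 2012.
Keep rows where that is false.

3 | Dana ; 7 | Omar ; 9 | Jun ; 10 | Dana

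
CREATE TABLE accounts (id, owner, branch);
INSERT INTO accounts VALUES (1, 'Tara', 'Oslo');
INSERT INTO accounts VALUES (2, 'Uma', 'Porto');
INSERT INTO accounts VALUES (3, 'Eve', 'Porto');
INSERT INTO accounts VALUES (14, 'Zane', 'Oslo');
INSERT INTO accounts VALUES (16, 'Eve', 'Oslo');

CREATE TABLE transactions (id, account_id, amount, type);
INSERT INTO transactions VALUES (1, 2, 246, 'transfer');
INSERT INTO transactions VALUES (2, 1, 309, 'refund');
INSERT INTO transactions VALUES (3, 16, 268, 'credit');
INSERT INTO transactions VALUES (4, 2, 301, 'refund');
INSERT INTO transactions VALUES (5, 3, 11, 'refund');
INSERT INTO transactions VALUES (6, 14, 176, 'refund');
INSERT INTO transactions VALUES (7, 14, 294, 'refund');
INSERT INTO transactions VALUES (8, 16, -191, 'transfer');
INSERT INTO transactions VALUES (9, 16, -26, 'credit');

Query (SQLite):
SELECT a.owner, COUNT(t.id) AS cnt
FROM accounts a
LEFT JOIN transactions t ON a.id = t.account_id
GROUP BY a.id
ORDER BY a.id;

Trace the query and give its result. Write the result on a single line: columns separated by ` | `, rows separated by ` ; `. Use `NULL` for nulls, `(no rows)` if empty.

Tara | 1 ; Uma | 2 ; Eve | 1 ; Zane | 2 ; Eve | 3

LEFT JOIN keeps every accounts row; unmatched ones get NULL for transactions columns.
Group by accounts.id and compute COUNT(t.id). COUNT(col) of an all-NULL group is 0.
  1: ids {2} → COUNT(t.id)=1
  2: ids {1, 4} → COUNT(t.id)=2
  3: ids {5} → COUNT(t.id)=1
  14: ids {6, 7} → COUNT(t.id)=2
  16: ids {3, 8, 9} → COUNT(t.id)=3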